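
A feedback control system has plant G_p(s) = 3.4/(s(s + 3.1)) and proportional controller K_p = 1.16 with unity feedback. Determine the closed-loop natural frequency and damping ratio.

The closed-loop denominator is s(s+3.1) + 1.16·3.4 = s² + 3.1s + 3.944.
Matching s² + 2ζω_n s + ω_n²: ω_n = √3.944 = 1.986 rad/s and 2ζω_n = 3.1, so ζ = 3.1/(2·1.986) = 0.78.

ω_n = 1.99 rad/s, ζ = 0.78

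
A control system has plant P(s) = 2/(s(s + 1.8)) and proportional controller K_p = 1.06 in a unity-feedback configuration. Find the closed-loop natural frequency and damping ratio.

1 + K_p·P(s) = 0 gives s² + 1.8s + 2.12 = 0.
Matching s² + 2ζω_n s + ω_n²: ω_n = √2.12 = 1.456 rad/s and 2ζω_n = 1.8, so ζ = 1.8/(2·1.456) = 0.618.

ω_n = 1.46 rad/s, ζ = 0.618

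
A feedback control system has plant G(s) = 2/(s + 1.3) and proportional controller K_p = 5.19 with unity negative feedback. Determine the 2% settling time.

T_s ≈ 0.342 s

Closed-loop transfer function: T(s) = K_p·G(s)/(1 + K_p·G(s)) = 10.38/(s + 1.3 + 10.38) = 10.38/(s + 11.68).
Time constant τ = 1/11.68 = 0.08562 s, so the 2% settling time is about 4τ = 0.342 s.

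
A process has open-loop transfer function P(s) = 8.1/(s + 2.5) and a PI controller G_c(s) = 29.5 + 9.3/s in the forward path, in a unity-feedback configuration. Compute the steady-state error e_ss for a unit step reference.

The open loop G_c(s)P(s) has a pole at the origin (type 1), so the static position error constant is infinite and e_ss = 1/(1+∞) = 0.

0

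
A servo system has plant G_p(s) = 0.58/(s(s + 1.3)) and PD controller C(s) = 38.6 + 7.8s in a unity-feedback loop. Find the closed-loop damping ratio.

Forward path: (38.6 + 7.8s)·0.58/(s(s+1.3)). The closed-loop characteristic equation is s² + (1.3 + 0.58·7.8)s + 0.58·38.6 = 0.
That is s² + 5.824s + 22.39 = 0, so ω_n = 4.732 rad/s and ζ = 5.824/(2·4.732) = 0.6154.

ζ = 0.615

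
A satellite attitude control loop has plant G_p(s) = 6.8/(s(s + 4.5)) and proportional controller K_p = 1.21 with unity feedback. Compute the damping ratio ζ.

ζ = 0.784

1 + K_p·G_p(s) = 0 gives s² + 4.5s + 8.228 = 0.
Matching s² + 2ζω_n s + ω_n²: ω_n = √8.228 = 2.868 rad/s and 2ζω_n = 4.5, so ζ = 4.5/(2·2.868) = 0.784.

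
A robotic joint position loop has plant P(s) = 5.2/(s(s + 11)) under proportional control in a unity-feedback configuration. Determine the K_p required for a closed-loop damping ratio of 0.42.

Closed-loop characteristic equation: s² + 11s + K_p·5.2 = 0.
So ω_n = √(5.2K_p) and 2ζω_n = 11, giving ζ = 11/(2√(5.2K_p)).
Setting ζ = 0.42: √(5.2K_p) = 11/(2·0.42) = 13.1, so K_p = 171.5/5.2 = 33.

K_p = 33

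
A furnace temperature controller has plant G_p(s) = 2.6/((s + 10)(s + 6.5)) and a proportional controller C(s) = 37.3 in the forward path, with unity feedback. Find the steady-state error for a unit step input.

0.401

The loop is type 0. Static position error constant K_pos = C(0)·G_p(0) = 37.3·0.04 = 1.492.
Steady-state error to a unit step: e_ss = 1/(1+K_pos) = 1/2.492 = 0.401.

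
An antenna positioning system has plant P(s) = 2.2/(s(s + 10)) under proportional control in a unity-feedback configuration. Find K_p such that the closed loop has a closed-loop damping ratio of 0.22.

K_p = 235

Closed-loop characteristic equation: s² + 10s + K_p·2.2 = 0.
So ω_n = √(2.2K_p) and 2ζω_n = 10, giving ζ = 10/(2√(2.2K_p)).
Setting ζ = 0.22: √(2.2K_p) = 10/(2·0.22) = 22.73, so K_p = 516.5/2.2 = 235.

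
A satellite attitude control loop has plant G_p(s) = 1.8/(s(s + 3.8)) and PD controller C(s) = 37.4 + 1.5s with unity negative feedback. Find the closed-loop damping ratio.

Forward path: (37.4 + 1.5s)·1.8/(s(s+3.8)). The closed-loop characteristic equation is s² + (3.8 + 1.8·1.5)s + 1.8·37.4 = 0.
That is s² + 6.5s + 67.32 = 0, so ω_n = 8.205 rad/s and ζ = 6.5/(2·8.205) = 0.3961.

ζ = 0.396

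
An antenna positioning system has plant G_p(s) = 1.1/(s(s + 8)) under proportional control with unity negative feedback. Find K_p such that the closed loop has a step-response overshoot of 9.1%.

K_p = 39.5

From %OS = 100·exp(−πζ/√(1−ζ²)) = 9.1%, ζ = −ln(0.091)/√(π²+ln²(0.091)) = 0.6066.
Characteristic equation s² + 8s + 1.1K_p = 0 gives ζ = 8/(2√(1.1K_p)).
Setting ζ = 0.6066: √(1.1K_p) = 8/(2·0.6066) = 6.594, so K_p = 43.49/1.1 = 39.5.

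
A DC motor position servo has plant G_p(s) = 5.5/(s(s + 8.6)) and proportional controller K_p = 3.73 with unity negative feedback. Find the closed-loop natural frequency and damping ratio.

ω_n = 4.53 rad/s, ζ = 0.949

With unity feedback the closed-loop characteristic equation is s² + 8.6s + 3.73·5.5 = s² + 8.6s + 20.52 = 0.
Matching s² + 2ζω_n s + ω_n²: ω_n = √20.52 = 4.529 rad/s and 2ζω_n = 8.6, so ζ = 8.6/(2·4.529) = 0.949.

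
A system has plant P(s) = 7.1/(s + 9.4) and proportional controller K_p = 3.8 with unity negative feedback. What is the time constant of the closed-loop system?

Closed-loop transfer function: T(s) = K_p·P(s)/(1 + K_p·P(s)) = 26.98/(s + 9.4 + 26.98) = 26.98/(s + 36.38).
Time constant τ = 1/36.38 = 0.0275 s.

τ = 0.0275 s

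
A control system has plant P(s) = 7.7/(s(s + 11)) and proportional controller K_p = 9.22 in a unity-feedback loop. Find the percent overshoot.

Closed-loop characteristic equation: s² + 11s + 70.99 = 0, so ω_n = 8.426 rad/s and ζ = 11/(2·8.426) = 0.6528.
%OS = 100·exp(−πζ/√(1−ζ²)) = 100·exp(−π·0.6528/√0.5739) = 6.67%.

6.67%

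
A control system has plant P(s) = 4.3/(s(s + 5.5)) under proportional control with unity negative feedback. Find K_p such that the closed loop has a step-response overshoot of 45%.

K_p = 29

From %OS = 100·exp(−πζ/√(1−ζ²)) = 45%, ζ = −ln(0.45)/√(π²+ln²(0.45)) = 0.2463.
Characteristic equation s² + 5.5s + 4.3K_p = 0 gives ζ = 5.5/(2√(4.3K_p)).
Setting ζ = 0.2463: √(4.3K_p) = 5.5/(2·0.2463) = 11.16, so K_p = 124.6/4.3 = 29.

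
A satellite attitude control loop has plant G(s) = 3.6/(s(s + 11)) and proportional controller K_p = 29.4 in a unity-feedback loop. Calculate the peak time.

T_p = 0.361 s

The closed-loop denominator s² + 11s + 105.8 gives ω_n = √105.8 = 10.29 and ζ = 11/(2ω_n) = 0.5346.
Damped frequency ω_d = ω_n√(1−ζ²) = 8.694 rad/s, so peak time T_p = π/ω_d = 0.361 s.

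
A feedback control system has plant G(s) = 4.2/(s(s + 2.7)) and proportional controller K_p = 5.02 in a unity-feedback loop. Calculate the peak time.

T_p = 0.716 s

The closed-loop denominator s² + 2.7s + 21.08 gives ω_n = √21.08 = 4.592 and ζ = 2.7/(2ω_n) = 0.294.
Damped frequency ω_d = ω_n√(1−ζ²) = 4.389 rad/s, so peak time T_p = π/ω_d = 0.716 s.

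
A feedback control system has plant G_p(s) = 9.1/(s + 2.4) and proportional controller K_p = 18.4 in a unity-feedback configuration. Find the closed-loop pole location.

s = -169.8

Closed-loop transfer function: T(s) = K_p·G_p(s)/(1 + K_p·G_p(s)) = 167.4/(s + 2.4 + 167.4) = 167.4/(s + 169.8).
The closed-loop pole is at s = −169.8.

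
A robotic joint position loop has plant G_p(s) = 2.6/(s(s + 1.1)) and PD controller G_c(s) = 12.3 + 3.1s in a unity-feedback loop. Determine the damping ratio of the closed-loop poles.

Forward path: (12.3 + 3.1s)·2.6/(s(s+1.1)). The closed-loop characteristic equation is s² + (1.1 + 2.6·3.1)s + 2.6·12.3 = 0.
That is s² + 9.16s + 31.98 = 0, so ω_n = 5.655 rad/s and ζ = 9.16/(2·5.655) = 0.8099.

ζ = 0.81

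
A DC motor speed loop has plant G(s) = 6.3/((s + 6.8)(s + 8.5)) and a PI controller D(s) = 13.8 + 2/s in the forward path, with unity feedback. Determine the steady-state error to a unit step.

The open loop D(s)G(s) has a pole at the origin (type 1), so the static position error constant is infinite and e_ss = 1/(1+∞) = 0.

0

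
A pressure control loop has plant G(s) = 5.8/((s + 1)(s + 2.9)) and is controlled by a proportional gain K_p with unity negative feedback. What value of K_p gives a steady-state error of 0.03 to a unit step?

K_p = 16.2

The loop is type 0, so e_ss(step) = 1/(1 + K_pos) with K_pos = K_p·G(0).
G(0) = 2. Require 1/(1 + K_p·2) = 0.03, so 1 + 2·K_p = 33.33.
K_p = (33.33 − 1)/2 = 16.2.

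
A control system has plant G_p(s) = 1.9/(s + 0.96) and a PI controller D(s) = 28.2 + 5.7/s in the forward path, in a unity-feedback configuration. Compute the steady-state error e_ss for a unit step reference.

The open loop D(s)G_p(s) has a pole at the origin (type 1), so the static position error constant is infinite and e_ss = 1/(1+∞) = 0.

0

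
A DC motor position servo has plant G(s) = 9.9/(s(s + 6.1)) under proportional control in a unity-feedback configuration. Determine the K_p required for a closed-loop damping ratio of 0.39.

K_p = 6.18

Closed-loop characteristic equation: s² + 6.1s + K_p·9.9 = 0.
So ω_n = √(9.9K_p) and 2ζω_n = 6.1, giving ζ = 6.1/(2√(9.9K_p)).
Setting ζ = 0.39: √(9.9K_p) = 6.1/(2·0.39) = 7.821, so K_p = 61.16/9.9 = 6.18.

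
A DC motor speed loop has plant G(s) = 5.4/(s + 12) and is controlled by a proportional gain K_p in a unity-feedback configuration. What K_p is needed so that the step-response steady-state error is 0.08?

K_p = 25.6

Steady-state error for a unit step on this type-0 loop is 1/(1 + K_p·G(0)).
G(0) = 0.45. Require 1/(1 + K_p·0.45) = 0.08, so 1 + 0.45·K_p = 12.5.
K_p = (12.5 − 1)/0.45 = 25.6.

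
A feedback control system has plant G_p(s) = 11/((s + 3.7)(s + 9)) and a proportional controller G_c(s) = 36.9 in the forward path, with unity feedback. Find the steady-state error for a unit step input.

0.0758

The loop is type 0. Static position error constant K_pos = G_c(0)·G_p(0) = 36.9·0.3303 = 12.19.
Steady-state error to a unit step: e_ss = 1/(1+K_pos) = 1/13.19 = 0.0758.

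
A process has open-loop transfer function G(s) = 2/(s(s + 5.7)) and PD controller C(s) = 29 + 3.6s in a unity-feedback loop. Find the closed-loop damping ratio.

Forward path: (29 + 3.6s)·2/(s(s+5.7)). The closed-loop characteristic equation is s² + (5.7 + 2·3.6)s + 2·29 = 0.
That is s² + 12.9s + 58 = 0, so ω_n = 7.616 rad/s and ζ = 12.9/(2·7.616) = 0.8469.

ζ = 0.847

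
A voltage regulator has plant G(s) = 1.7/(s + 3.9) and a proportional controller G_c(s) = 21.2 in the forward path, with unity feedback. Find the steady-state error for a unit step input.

0.0976

The loop is type 0. Static position error constant K_pos = G_c(0)·G(0) = 21.2·0.4359 = 9.241.
Steady-state error to a unit step: e_ss = 1/(1+K_pos) = 1/10.24 = 0.0976.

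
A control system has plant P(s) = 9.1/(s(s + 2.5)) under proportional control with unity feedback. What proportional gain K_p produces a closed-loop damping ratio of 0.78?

K_p = 0.282

Closed-loop characteristic equation: s² + 2.5s + K_p·9.1 = 0.
So ω_n = √(9.1K_p) and 2ζω_n = 2.5, giving ζ = 2.5/(2√(9.1K_p)).
Setting ζ = 0.78: √(9.1K_p) = 2.5/(2·0.78) = 1.603, so K_p = 2.568/9.1 = 0.282.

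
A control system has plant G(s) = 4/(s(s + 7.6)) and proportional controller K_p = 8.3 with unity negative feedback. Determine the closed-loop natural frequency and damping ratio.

ω_n = 5.76 rad/s, ζ = 0.659

With unity feedback the closed-loop characteristic equation is s² + 7.6s + 8.3·4 = s² + 7.6s + 33.2 = 0.
Matching s² + 2ζω_n s + ω_n²: ω_n = √33.2 = 5.762 rad/s and 2ζω_n = 7.6, so ζ = 7.6/(2·5.762) = 0.659.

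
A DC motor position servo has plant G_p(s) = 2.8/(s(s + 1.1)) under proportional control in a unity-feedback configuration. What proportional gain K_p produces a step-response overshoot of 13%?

K_p = 0.364

From %OS = 100·exp(−πζ/√(1−ζ²)) = 13%, ζ = −ln(0.13)/√(π²+ln²(0.13)) = 0.5446.
Characteristic equation s² + 1.1s + 2.8K_p = 0 gives ζ = 1.1/(2√(2.8K_p)).
Setting ζ = 0.5446: √(2.8K_p) = 1.1/(2·0.5446) = 1.01, so K_p = 1.02/2.8 = 0.364.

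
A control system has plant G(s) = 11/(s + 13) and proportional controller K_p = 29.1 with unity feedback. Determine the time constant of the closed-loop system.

Closed-loop transfer function: T(s) = K_p·G(s)/(1 + K_p·G(s)) = 320.1/(s + 13 + 320.1) = 320.1/(s + 333.1).
Time constant τ = 1/333.1 = 0.003 s.

τ = 0.003 s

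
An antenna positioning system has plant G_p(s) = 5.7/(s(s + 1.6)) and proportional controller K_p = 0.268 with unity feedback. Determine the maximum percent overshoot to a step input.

Closed-loop characteristic equation: s² + 1.6s + 1.528 = 0, so ω_n = 1.236 rad/s and ζ = 1.6/(2·1.236) = 0.6473.
%OS = 100·exp(−πζ/√(1−ζ²)) = 100·exp(−π·0.6473/√0.581) = 6.94%.

6.94%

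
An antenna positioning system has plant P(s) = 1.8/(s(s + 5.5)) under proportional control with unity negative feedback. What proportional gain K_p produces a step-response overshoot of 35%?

K_p = 41.8

From %OS = 100·exp(−πζ/√(1−ζ²)) = 35%, ζ = −ln(0.35)/√(π²+ln²(0.35)) = 0.3169.
Characteristic equation s² + 5.5s + 1.8K_p = 0 gives ζ = 5.5/(2√(1.8K_p)).
Setting ζ = 0.3169: √(1.8K_p) = 5.5/(2·0.3169) = 8.677, so K_p = 75.29/1.8 = 41.8.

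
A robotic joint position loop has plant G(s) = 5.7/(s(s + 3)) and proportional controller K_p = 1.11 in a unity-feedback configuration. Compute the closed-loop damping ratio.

The closed-loop denominator is s(s+3) + 1.11·5.7 = s² + 3s + 6.327.
So ω_n² = 6.327 ⇒ ω_n = 2.515 rad/s, and ζ = 3/(2ω_n) = 0.596.

ζ = 0.596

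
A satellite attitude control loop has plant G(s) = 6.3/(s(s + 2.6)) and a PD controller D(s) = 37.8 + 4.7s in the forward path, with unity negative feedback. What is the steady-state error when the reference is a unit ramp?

The loop has one pole at the origin (type 1). Velocity error constant K_v = lim_{s→0} s·D(s)G(s) = 37.8·6.3/2.6 = 91.59.
Steady-state error to a unit ramp: e_ss = 1/K_v = 0.0109.

0.0109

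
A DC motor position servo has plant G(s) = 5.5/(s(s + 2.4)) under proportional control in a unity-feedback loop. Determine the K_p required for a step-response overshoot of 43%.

From %OS = 100·exp(−πζ/√(1−ζ²)) = 43%, ζ = −ln(0.43)/√(π²+ln²(0.43)) = 0.2594.
Characteristic equation s² + 2.4s + 5.5K_p = 0 gives ζ = 2.4/(2√(5.5K_p)).
Setting ζ = 0.2594: √(5.5K_p) = 2.4/(2·0.2594) = 4.625, so K_p = 21.39/5.5 = 3.89.

K_p = 3.89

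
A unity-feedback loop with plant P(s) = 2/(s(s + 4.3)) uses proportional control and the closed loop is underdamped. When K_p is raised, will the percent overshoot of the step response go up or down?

increase

ζ = 4.3/(2√(2K_p)) decreases as K_p grows; lower damping means more overshoot.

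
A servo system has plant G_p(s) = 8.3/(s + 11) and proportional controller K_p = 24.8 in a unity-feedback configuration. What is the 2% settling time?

T_s ≈ 0.0184 s

Closed-loop transfer function: T(s) = K_p·G_p(s)/(1 + K_p·G_p(s)) = 205.8/(s + 11 + 205.8) = 205.8/(s + 216.8).
Time constant τ = 1/216.8 = 0.004612 s, so the 2% settling time is about 4τ = 0.0184 s.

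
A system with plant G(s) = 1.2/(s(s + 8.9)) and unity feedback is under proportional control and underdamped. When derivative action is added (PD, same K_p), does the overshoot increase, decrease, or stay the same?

The derivative term adds K·K_d to the s-coefficient of the characteristic equation, raising 2ζω_n while ω_n is unchanged; ζ increases, so overshoot decreases.

decrease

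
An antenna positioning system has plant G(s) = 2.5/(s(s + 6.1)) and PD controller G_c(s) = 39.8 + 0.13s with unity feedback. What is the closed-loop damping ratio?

ζ = 0.322

Forward path: (39.8 + 0.13s)·2.5/(s(s+6.1)). The closed-loop characteristic equation is s² + (6.1 + 2.5·0.13)s + 2.5·39.8 = 0.
That is s² + 6.425s + 99.5 = 0, so ω_n = 9.975 rad/s and ζ = 6.425/(2·9.975) = 0.3221.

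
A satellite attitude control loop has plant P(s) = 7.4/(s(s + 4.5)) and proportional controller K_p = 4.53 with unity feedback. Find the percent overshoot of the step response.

The closed-loop denominator s² + 4.5s + 33.52 gives ω_n = √33.52 = 5.79 and ζ = 4.5/(2ω_n) = 0.3886.
%OS = 100·exp(−πζ/√(1−ζ²)) = 100·exp(−π·0.3886/√0.849) = 26.6%.

26.6%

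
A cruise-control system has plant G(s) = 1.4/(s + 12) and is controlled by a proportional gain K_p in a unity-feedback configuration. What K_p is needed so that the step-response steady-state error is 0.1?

K_p = 77.1

For a type-0 loop with proportional control, e_ss = 1/(1 + K_p·G(0)).
G(0) = 0.1167. Require 1/(1 + K_p·0.1167) = 0.1, so 1 + 0.1167·K_p = 10.
K_p = (10 − 1)/0.1167 = 77.1.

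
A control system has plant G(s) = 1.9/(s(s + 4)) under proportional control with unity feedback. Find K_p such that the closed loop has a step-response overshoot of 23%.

From %OS = 100·exp(−πζ/√(1−ζ²)) = 23%, ζ = −ln(0.23)/√(π²+ln²(0.23)) = 0.4237.
Characteristic equation s² + 4s + 1.9K_p = 0 gives ζ = 4/(2√(1.9K_p)).
Setting ζ = 0.4237: √(1.9K_p) = 4/(2·0.4237) = 4.72, so K_p = 22.28/1.9 = 11.7.

K_p = 11.7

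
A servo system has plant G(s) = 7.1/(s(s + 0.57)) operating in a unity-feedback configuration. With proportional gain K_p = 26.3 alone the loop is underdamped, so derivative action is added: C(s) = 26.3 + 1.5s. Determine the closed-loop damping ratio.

Forward path: (26.3 + 1.5s)·7.1/(s(s+0.57)). The closed-loop characteristic equation is s² + (0.57 + 7.1·1.5)s + 7.1·26.3 = 0.
That is s² + 11.22s + 186.7 = 0, so ω_n = 13.66 rad/s and ζ = 11.22/(2·13.66) = 0.4105.

ζ = 0.411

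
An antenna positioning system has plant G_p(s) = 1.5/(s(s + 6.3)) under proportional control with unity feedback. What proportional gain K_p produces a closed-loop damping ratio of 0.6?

Closed-loop characteristic equation: s² + 6.3s + K_p·1.5 = 0.
So ω_n = √(1.5K_p) and 2ζω_n = 6.3, giving ζ = 6.3/(2√(1.5K_p)).
Setting ζ = 0.6: √(1.5K_p) = 6.3/(2·0.6) = 5.25, so K_p = 27.56/1.5 = 18.4.

K_p = 18.4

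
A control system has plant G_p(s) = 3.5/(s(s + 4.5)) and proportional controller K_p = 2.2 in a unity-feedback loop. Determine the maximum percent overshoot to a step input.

1.29%

From 1 + K_pG_p(s) = 0: s² + 4.5s + 7.7 = 0 ⇒ ω_n = 2.775, ζ = 0.8108.
%OS = 100·exp(−πζ/√(1−ζ²)) = 100·exp(−π·0.8108/√0.3425) = 1.29%.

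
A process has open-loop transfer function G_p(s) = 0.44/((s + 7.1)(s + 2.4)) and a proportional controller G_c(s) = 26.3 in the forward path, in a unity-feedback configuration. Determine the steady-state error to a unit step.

0.596

The loop is type 0. Static position error constant K_pos = G_c(0)·G_p(0) = 26.3·0.02582 = 0.6791.
Steady-state error to a unit step: e_ss = 1/(1+K_pos) = 1/1.679 = 0.596.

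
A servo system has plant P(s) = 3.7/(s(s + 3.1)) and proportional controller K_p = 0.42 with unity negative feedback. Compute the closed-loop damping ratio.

ζ = 1.24

With unity feedback the closed-loop characteristic equation is s² + 3.1s + 0.42·3.7 = s² + 3.1s + 1.554 = 0.
So ω_n² = 1.554 ⇒ ω_n = 1.247 rad/s, and ζ = 3.1/(2ω_n) = 1.24.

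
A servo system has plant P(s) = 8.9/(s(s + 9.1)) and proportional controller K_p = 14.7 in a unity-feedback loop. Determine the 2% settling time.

T_s ≈ 0.879 s

From 1 + K_pP(s) = 0: s² + 9.1s + 130.8 = 0 ⇒ ω_n = 11.44, ζ = 0.3978.
2% settling time T_s ≈ 4/(ζω_n) = 4/4.55 = 0.879 s.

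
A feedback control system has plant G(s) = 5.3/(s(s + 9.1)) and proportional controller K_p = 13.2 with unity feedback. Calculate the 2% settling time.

Closed-loop characteristic equation: s² + 9.1s + 69.96 = 0, so ω_n = 8.364 rad/s and ζ = 9.1/(2·8.364) = 0.544.
2% settling time T_s ≈ 4/(ζω_n) = 4/4.55 = 0.879 s.

T_s ≈ 0.879 s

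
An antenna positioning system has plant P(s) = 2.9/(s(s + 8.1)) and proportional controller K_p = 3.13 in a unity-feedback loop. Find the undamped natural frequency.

With unity feedback the closed-loop characteristic equation is s² + 8.1s + 3.13·2.9 = s² + 8.1s + 9.077 = 0.
So ω_n² = 9.077 ⇒ ω_n = 3.013 rad/s, and ζ = 8.1/(2ω_n) = 1.34.

ω_n = 3.01 rad/s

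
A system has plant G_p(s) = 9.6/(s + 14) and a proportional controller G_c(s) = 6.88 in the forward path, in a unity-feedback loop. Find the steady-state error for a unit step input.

The loop is type 0. Static position error constant K_pos = G_c(0)·G_p(0) = 6.88·0.6857 = 4.718.
Steady-state error to a unit step: e_ss = 1/(1+K_pos) = 1/5.718 = 0.175.

0.175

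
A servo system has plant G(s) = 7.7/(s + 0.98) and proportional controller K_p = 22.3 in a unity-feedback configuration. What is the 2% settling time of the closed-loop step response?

Closed-loop transfer function: T(s) = K_p·G(s)/(1 + K_p·G(s)) = 171.7/(s + 0.98 + 171.7) = 171.7/(s + 172.7).
Time constant τ = 1/172.7 = 0.005791 s, so the 2% settling time is about 4τ = 0.0232 s.

T_s ≈ 0.0232 s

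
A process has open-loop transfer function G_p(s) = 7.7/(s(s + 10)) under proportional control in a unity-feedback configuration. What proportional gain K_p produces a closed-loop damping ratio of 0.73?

K_p = 6.09

Closed-loop characteristic equation: s² + 10s + K_p·7.7 = 0.
So ω_n = √(7.7K_p) and 2ζω_n = 10, giving ζ = 10/(2√(7.7K_p)).
Setting ζ = 0.73: √(7.7K_p) = 10/(2·0.73) = 6.849, so K_p = 46.91/7.7 = 6.09.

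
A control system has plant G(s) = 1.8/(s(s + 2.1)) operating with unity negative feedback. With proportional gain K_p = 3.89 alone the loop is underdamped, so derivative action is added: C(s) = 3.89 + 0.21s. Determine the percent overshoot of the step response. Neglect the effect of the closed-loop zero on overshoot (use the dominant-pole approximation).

18.9%

Forward path: (3.89 + 0.21s)·1.8/(s(s+2.1)). The closed-loop characteristic equation is s² + (2.1 + 1.8·0.21)s + 1.8·3.89 = 0.
That is s² + 2.478s + 7.002 = 0, so ω_n = 2.646 rad/s and ζ = 2.478/(2·2.646) = 0.4682.
%OS = 100·exp(−πζ/√(1−ζ²)) = 18.9%.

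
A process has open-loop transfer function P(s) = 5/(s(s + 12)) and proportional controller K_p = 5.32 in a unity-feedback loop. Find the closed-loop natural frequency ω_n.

With unity feedback the closed-loop characteristic equation is s² + 12s + 5.32·5 = s² + 12s + 26.6 = 0.
Matching s² + 2ζω_n s + ω_n²: ω_n = √26.6 = 5.158 rad/s and 2ζω_n = 12, so ζ = 12/(2·5.158) = 1.16.

ω_n = 5.16 rad/s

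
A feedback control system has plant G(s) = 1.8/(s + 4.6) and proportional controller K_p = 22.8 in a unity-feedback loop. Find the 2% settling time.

Closed-loop transfer function: T(s) = K_p·G(s)/(1 + K_p·G(s)) = 41.04/(s + 4.6 + 41.04) = 41.04/(s + 45.64).
Time constant τ = 1/45.64 = 0.02191 s, so the 2% settling time is about 4τ = 0.0876 s.

T_s ≈ 0.0876 s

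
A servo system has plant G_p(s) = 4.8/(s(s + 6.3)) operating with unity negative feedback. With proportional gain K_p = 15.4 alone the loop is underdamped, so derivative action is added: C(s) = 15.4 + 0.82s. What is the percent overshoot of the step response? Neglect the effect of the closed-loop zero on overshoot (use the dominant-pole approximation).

Forward path: (15.4 + 0.82s)·4.8/(s(s+6.3)). The closed-loop characteristic equation is s² + (6.3 + 4.8·0.82)s + 4.8·15.4 = 0.
That is s² + 10.24s + 73.92 = 0, so ω_n = 8.598 rad/s and ζ = 10.24/(2·8.598) = 0.5953.
%OS = 100·exp(−πζ/√(1−ζ²)) = 9.75%.

9.75%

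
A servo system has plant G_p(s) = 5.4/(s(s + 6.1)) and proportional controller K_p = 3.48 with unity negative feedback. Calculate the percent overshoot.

From 1 + K_pG_p(s) = 0: s² + 6.1s + 18.79 = 0 ⇒ ω_n = 4.335, ζ = 0.7036.
%OS = 100·exp(−πζ/√(1−ζ²)) = 100·exp(−π·0.7036/√0.505) = 4.46%.

4.46%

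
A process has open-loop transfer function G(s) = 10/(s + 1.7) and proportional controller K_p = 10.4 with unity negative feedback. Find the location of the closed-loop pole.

s = -105.7

Closed-loop transfer function: T(s) = K_p·G(s)/(1 + K_p·G(s)) = 104/(s + 1.7 + 104) = 104/(s + 105.7).
The closed-loop pole is at s = −105.7.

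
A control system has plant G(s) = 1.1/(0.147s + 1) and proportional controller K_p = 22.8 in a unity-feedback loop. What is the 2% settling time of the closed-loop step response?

Closed loop: T(s) = K_p·G/(1+K_p·G) = 25.08/(0.147s + 1 + 25.08), with pole at s = −(1 + 25.08)/0.147 = −177.4.
τ = 1/177.4 = 0.005637 s, so 2% settling time ≈ 4τ = 0.0225 s.

T_s ≈ 0.0225 s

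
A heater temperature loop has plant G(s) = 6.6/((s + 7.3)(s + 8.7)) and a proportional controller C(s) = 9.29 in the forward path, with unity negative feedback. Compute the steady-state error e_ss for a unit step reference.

The loop is type 0. Static position error constant K_pos = C(0)·G(0) = 9.29·0.1039 = 0.9654.
Steady-state error to a unit step: e_ss = 1/(1+K_pos) = 1/1.965 = 0.509.

0.509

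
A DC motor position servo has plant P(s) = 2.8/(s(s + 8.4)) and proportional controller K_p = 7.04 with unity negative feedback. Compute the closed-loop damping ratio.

ζ = 0.946

The closed-loop denominator is s(s+8.4) + 7.04·2.8 = s² + 8.4s + 19.71.
So ω_n² = 19.71 ⇒ ω_n = 4.44 rad/s, and ζ = 8.4/(2ω_n) = 0.946.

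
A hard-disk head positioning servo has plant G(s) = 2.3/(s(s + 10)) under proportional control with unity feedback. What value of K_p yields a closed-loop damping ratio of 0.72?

Closed-loop characteristic equation: s² + 10s + K_p·2.3 = 0.
So ω_n = √(2.3K_p) and 2ζω_n = 10, giving ζ = 10/(2√(2.3K_p)).
Setting ζ = 0.72: √(2.3K_p) = 10/(2·0.72) = 6.944, so K_p = 48.23/2.3 = 21.

K_p = 21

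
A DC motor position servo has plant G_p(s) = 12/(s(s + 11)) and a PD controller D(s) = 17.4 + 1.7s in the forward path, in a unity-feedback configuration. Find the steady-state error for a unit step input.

0

The open loop D(s)G_p(s) has a pole at the origin (type 1), so the static position error constant is infinite and e_ss = 1/(1+∞) = 0.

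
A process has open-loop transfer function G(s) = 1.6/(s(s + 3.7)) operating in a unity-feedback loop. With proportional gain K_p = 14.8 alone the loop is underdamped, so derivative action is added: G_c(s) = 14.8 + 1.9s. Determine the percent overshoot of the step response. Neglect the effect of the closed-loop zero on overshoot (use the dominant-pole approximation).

Forward path: (14.8 + 1.9s)·1.6/(s(s+3.7)). The closed-loop characteristic equation is s² + (3.7 + 1.6·1.9)s + 1.6·14.8 = 0.
That is s² + 6.74s + 23.68 = 0, so ω_n = 4.866 rad/s and ζ = 6.74/(2·4.866) = 0.6925.
%OS = 100·exp(−πζ/√(1−ζ²)) = 4.9%.

4.9%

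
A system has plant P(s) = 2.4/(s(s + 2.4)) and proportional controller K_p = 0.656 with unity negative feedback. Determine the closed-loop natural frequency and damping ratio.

ω_n = 1.25 rad/s, ζ = 0.956

With unity feedback the closed-loop characteristic equation is s² + 2.4s + 0.656·2.4 = s² + 2.4s + 1.574 = 0.
So ω_n² = 1.574 ⇒ ω_n = 1.255 rad/s, and ζ = 2.4/(2ω_n) = 0.956.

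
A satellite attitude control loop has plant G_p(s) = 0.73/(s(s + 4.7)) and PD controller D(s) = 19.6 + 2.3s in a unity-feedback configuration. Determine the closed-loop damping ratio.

ζ = 0.843

Forward path: (19.6 + 2.3s)·0.73/(s(s+4.7)). The closed-loop characteristic equation is s² + (4.7 + 0.73·2.3)s + 0.73·19.6 = 0.
That is s² + 6.379s + 14.31 = 0, so ω_n = 3.783 rad/s and ζ = 6.379/(2·3.783) = 0.8432.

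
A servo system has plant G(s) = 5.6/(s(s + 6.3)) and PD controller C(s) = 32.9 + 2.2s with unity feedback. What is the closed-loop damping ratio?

Forward path: (32.9 + 2.2s)·5.6/(s(s+6.3)). The closed-loop characteristic equation is s² + (6.3 + 5.6·2.2)s + 5.6·32.9 = 0.
That is s² + 18.62s + 184.2 = 0, so ω_n = 13.57 rad/s and ζ = 18.62/(2·13.57) = 0.6859.

ζ = 0.686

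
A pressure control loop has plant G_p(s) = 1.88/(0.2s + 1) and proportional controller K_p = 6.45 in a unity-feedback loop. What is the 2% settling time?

T_s ≈ 0.0609 s

Closed loop: T(s) = K_p·G_p/(1+K_p·G_p) = 12.13/(0.2s + 1 + 12.13), with pole at s = −(1 + 12.13)/0.2 = −65.63.
τ = 1/65.63 = 0.01524 s, so 2% settling time ≈ 4τ = 0.0609 s.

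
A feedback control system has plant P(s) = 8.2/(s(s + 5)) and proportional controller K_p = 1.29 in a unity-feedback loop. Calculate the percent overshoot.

Closed-loop characteristic equation: s² + 5s + 10.58 = 0, so ω_n = 3.252 rad/s and ζ = 5/(2·3.252) = 0.7687.
%OS = 100·exp(−πζ/√(1−ζ²)) = 100·exp(−π·0.7687/√0.4092) = 2.29%.

2.29%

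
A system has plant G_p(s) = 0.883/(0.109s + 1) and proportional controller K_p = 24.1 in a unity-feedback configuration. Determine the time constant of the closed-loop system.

τ = 0.00489 s

Closed loop: T(s) = K_p·G_p/(1+K_p·G_p) = 21.28/(0.109s + 1 + 21.28), with pole at s = −(1 + 21.28)/0.109 = −204.4.
Closed-loop time constant τ = 1/204.4 = 0.00489 s.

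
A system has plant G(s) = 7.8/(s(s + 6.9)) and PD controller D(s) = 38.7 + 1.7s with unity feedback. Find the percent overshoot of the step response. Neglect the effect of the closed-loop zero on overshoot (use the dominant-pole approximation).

Forward path: (38.7 + 1.7s)·7.8/(s(s+6.9)). The closed-loop characteristic equation is s² + (6.9 + 7.8·1.7)s + 7.8·38.7 = 0.
That is s² + 20.16s + 301.9 = 0, so ω_n = 17.37 rad/s and ζ = 20.16/(2·17.37) = 0.5802.
%OS = 100·exp(−πζ/√(1−ζ²)) = 10.7%.

10.7%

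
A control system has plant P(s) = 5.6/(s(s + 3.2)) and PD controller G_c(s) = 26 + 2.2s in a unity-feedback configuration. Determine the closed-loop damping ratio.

Forward path: (26 + 2.2s)·5.6/(s(s+3.2)). The closed-loop characteristic equation is s² + (3.2 + 5.6·2.2)s + 5.6·26 = 0.
That is s² + 15.52s + 145.6 = 0, so ω_n = 12.07 rad/s and ζ = 15.52/(2·12.07) = 0.6431.

ζ = 0.643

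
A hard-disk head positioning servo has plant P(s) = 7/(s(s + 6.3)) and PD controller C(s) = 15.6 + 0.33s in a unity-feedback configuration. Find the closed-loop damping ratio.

Forward path: (15.6 + 0.33s)·7/(s(s+6.3)). The closed-loop characteristic equation is s² + (6.3 + 7·0.33)s + 7·15.6 = 0.
That is s² + 8.61s + 109.2 = 0, so ω_n = 10.45 rad/s and ζ = 8.61/(2·10.45) = 0.412.

ζ = 0.412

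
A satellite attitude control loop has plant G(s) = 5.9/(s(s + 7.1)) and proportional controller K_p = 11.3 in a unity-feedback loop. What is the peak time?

T_p = 0.427 s

The closed-loop denominator s² + 7.1s + 66.67 gives ω_n = √66.67 = 8.165 and ζ = 7.1/(2ω_n) = 0.4348.
Damped frequency ω_d = ω_n√(1−ζ²) = 7.353 rad/s, so peak time T_p = π/ω_d = 0.427 s.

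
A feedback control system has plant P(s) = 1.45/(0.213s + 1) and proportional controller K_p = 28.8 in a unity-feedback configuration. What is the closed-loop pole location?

Closed loop: T(s) = K_p·P/(1+K_p·P) = 41.76/(0.213s + 1 + 41.76), with pole at s = −(1 + 41.76)/0.213 = −200.8.

s = -200.8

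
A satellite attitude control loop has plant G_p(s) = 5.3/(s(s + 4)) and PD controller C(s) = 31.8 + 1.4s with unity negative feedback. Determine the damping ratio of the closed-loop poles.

ζ = 0.44

Forward path: (31.8 + 1.4s)·5.3/(s(s+4)). The closed-loop characteristic equation is s² + (4 + 5.3·1.4)s + 5.3·31.8 = 0.
That is s² + 11.42s + 168.5 = 0, so ω_n = 12.98 rad/s and ζ = 11.42/(2·12.98) = 0.4398.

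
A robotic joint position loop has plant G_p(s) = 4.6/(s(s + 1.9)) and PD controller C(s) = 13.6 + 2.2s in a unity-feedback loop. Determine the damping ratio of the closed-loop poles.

Forward path: (13.6 + 2.2s)·4.6/(s(s+1.9)). The closed-loop characteristic equation is s² + (1.9 + 4.6·2.2)s + 4.6·13.6 = 0.
That is s² + 12.02s + 62.56 = 0, so ω_n = 7.909 rad/s and ζ = 12.02/(2·7.909) = 0.7598.

ζ = 0.76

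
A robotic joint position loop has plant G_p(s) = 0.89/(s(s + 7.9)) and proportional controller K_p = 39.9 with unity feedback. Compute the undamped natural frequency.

ω_n = 5.96 rad/s

The closed-loop denominator is s(s+7.9) + 39.9·0.89 = s² + 7.9s + 35.51.
So ω_n² = 35.51 ⇒ ω_n = 5.959 rad/s, and ζ = 7.9/(2ω_n) = 0.663.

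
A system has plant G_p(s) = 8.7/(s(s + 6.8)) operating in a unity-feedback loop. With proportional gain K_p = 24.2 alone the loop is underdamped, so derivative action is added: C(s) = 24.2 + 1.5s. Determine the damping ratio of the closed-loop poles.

ζ = 0.684

Forward path: (24.2 + 1.5s)·8.7/(s(s+6.8)). The closed-loop characteristic equation is s² + (6.8 + 8.7·1.5)s + 8.7·24.2 = 0.
That is s² + 19.85s + 210.5 = 0, so ω_n = 14.51 rad/s and ζ = 19.85/(2·14.51) = 0.684.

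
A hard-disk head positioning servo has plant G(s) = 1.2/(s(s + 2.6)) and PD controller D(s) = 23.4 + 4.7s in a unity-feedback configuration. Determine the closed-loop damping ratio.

Forward path: (23.4 + 4.7s)·1.2/(s(s+2.6)). The closed-loop characteristic equation is s² + (2.6 + 1.2·4.7)s + 1.2·23.4 = 0.
That is s² + 8.24s + 28.08 = 0, so ω_n = 5.299 rad/s and ζ = 8.24/(2·5.299) = 0.7775.

ζ = 0.777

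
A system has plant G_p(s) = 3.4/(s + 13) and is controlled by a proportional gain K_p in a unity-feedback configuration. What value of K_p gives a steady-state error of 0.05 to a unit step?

The loop is type 0, so e_ss(step) = 1/(1 + K_pos) with K_pos = K_p·G_p(0).
G_p(0) = 0.2615. Require 1/(1 + K_p·0.2615) = 0.05, so 1 + 0.2615·K_p = 20.
K_p = (20 − 1)/0.2615 = 72.6.

K_p = 72.6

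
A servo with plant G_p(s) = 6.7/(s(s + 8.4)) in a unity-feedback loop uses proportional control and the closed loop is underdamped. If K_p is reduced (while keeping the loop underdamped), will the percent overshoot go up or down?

decrease

ζ = 8.4/(2√(6.7K_p)) rises as K_p falls; higher damping means less overshoot.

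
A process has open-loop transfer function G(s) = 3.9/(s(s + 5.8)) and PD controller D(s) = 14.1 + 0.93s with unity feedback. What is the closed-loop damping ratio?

ζ = 0.636

Forward path: (14.1 + 0.93s)·3.9/(s(s+5.8)). The closed-loop characteristic equation is s² + (5.8 + 3.9·0.93)s + 3.9·14.1 = 0.
That is s² + 9.427s + 54.99 = 0, so ω_n = 7.416 rad/s and ζ = 9.427/(2·7.416) = 0.6356.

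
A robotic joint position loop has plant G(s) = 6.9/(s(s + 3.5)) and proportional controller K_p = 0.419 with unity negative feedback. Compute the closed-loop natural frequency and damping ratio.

With unity feedback the closed-loop characteristic equation is s² + 3.5s + 0.419·6.9 = s² + 3.5s + 2.891 = 0.
Matching s² + 2ζω_n s + ω_n²: ω_n = √2.891 = 1.7 rad/s and 2ζω_n = 3.5, so ζ = 3.5/(2·1.7) = 1.03.

ω_n = 1.7 rad/s, ζ = 1.03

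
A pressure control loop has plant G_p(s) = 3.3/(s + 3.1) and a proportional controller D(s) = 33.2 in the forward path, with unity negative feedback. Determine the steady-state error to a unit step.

0.0275

The loop is type 0. Static position error constant K_pos = D(0)·G_p(0) = 33.2·1.065 = 35.34.
Steady-state error to a unit step: e_ss = 1/(1+K_pos) = 1/36.34 = 0.0275.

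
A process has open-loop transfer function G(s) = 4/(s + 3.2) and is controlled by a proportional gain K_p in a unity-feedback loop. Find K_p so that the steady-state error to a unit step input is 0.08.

The loop is type 0, so e_ss(step) = 1/(1 + K_pos) with K_pos = K_p·G(0).
G(0) = 1.25. Require 1/(1 + K_p·1.25) = 0.08, so 1 + 1.25·K_p = 12.5.
K_p = (12.5 − 1)/1.25 = 9.2.

K_p = 9.2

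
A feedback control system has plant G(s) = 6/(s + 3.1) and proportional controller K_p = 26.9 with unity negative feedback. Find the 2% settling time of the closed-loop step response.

Closed-loop transfer function: T(s) = K_p·G(s)/(1 + K_p·G(s)) = 161.4/(s + 3.1 + 161.4) = 161.4/(s + 164.5).
Time constant τ = 1/164.5 = 0.006079 s, so the 2% settling time is about 4τ = 0.0243 s.

T_s ≈ 0.0243 s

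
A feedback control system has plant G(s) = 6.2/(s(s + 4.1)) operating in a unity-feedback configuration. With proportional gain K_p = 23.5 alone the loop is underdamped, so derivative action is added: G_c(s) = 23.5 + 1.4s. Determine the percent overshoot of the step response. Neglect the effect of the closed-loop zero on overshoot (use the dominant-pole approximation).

14.1%

Forward path: (23.5 + 1.4s)·6.2/(s(s+4.1)). The closed-loop characteristic equation is s² + (4.1 + 6.2·1.4)s + 6.2·23.5 = 0.
That is s² + 12.78s + 145.7 = 0, so ω_n = 12.07 rad/s and ζ = 12.78/(2·12.07) = 0.5294.
%OS = 100·exp(−πζ/√(1−ζ²)) = 14.1%.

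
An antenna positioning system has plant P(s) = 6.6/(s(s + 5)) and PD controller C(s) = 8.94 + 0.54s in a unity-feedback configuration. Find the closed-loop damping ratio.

ζ = 0.557

Forward path: (8.94 + 0.54s)·6.6/(s(s+5)). The closed-loop characteristic equation is s² + (5 + 6.6·0.54)s + 6.6·8.94 = 0.
That is s² + 8.564s + 59 = 0, so ω_n = 7.681 rad/s and ζ = 8.564/(2·7.681) = 0.5575.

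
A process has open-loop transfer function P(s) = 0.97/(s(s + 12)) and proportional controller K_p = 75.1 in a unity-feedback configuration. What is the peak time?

From 1 + K_pP(s) = 0: s² + 12s + 72.85 = 0 ⇒ ω_n = 8.535, ζ = 0.703.
Damped frequency ω_d = ω_n√(1−ζ²) = 6.07 rad/s, so peak time T_p = π/ω_d = 0.518 s.

T_p = 0.518 s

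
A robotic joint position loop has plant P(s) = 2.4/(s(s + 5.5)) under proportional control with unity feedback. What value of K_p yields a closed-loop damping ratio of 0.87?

K_p = 4.16

Closed-loop characteristic equation: s² + 5.5s + K_p·2.4 = 0.
So ω_n = √(2.4K_p) and 2ζω_n = 5.5, giving ζ = 5.5/(2√(2.4K_p)).
Setting ζ = 0.87: √(2.4K_p) = 5.5/(2·0.87) = 3.161, so K_p = 9.991/2.4 = 4.16.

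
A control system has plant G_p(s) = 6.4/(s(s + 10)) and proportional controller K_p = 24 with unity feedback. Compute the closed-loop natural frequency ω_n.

ω_n = 12.4 rad/s

The closed-loop denominator is s(s+10) + 24·6.4 = s² + 10s + 153.6.
Matching s² + 2ζω_n s + ω_n²: ω_n = √153.6 = 12.39 rad/s and 2ζω_n = 10, so ζ = 10/(2·12.39) = 0.403.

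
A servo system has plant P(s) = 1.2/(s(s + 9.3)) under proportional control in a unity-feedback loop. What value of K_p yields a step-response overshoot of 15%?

From %OS = 100·exp(−πζ/√(1−ζ²)) = 15%, ζ = −ln(0.15)/√(π²+ln²(0.15)) = 0.5169.
Characteristic equation s² + 9.3s + 1.2K_p = 0 gives ζ = 9.3/(2√(1.2K_p)).
Setting ζ = 0.5169: √(1.2K_p) = 9.3/(2·0.5169) = 8.995, so K_p = 80.92/1.2 = 67.4.

K_p = 67.4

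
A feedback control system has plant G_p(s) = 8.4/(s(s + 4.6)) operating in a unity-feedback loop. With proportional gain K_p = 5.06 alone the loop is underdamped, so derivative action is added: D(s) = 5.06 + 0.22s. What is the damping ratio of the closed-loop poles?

Forward path: (5.06 + 0.22s)·8.4/(s(s+4.6)). The closed-loop characteristic equation is s² + (4.6 + 8.4·0.22)s + 8.4·5.06 = 0.
That is s² + 6.448s + 42.5 = 0, so ω_n = 6.52 rad/s and ζ = 6.448/(2·6.52) = 0.4945.

ζ = 0.495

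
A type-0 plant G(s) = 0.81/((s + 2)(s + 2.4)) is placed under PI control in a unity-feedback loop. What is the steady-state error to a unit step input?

The PI controller's integrator makes the forward path type 1, so e_ss to a step is zero.

0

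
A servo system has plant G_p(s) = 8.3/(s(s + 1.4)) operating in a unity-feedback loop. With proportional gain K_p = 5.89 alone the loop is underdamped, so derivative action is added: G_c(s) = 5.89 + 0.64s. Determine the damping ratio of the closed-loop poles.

Forward path: (5.89 + 0.64s)·8.3/(s(s+1.4)). The closed-loop characteristic equation is s² + (1.4 + 8.3·0.64)s + 8.3·5.89 = 0.
That is s² + 6.712s + 48.89 = 0, so ω_n = 6.992 rad/s and ζ = 6.712/(2·6.992) = 0.48.

ζ = 0.48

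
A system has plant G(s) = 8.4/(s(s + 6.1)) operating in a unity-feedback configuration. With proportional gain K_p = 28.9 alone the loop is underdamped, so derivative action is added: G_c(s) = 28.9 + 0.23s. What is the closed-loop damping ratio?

ζ = 0.258

Forward path: (28.9 + 0.23s)·8.4/(s(s+6.1)). The closed-loop characteristic equation is s² + (6.1 + 8.4·0.23)s + 8.4·28.9 = 0.
That is s² + 8.032s + 242.8 = 0, so ω_n = 15.58 rad/s and ζ = 8.032/(2·15.58) = 0.2578.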